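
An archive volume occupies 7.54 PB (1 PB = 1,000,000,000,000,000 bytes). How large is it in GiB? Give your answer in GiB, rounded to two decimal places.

7,022,172.21 GiB

7.54 PB = 7.54 × 10^15 bytes = 7,540,000,000,000,000 bytes
1 GiB = 1,073,741,824 bytes
7,540,000,000,000,000 / 1,073,741,824 = 7,022,172.21 GiB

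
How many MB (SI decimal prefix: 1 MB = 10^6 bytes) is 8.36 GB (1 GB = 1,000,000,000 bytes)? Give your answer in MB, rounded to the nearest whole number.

8.36 GB × 1,000,000,000 bytes/GB = 8,360,000,000 bytes
1 MB = 1,000,000 bytes
8,360,000,000 / 1,000,000 = 8,360 MB

8,360 MB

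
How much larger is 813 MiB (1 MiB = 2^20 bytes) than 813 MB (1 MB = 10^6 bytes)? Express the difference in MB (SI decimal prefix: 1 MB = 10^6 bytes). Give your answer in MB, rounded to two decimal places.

39.49 MB

813 MiB = 813 × 1,048,576 = 852,492,288 bytes
813 MB = 813 × 1,000,000 = 813,000,000 bytes
difference = 39,492,288 bytes
39,492,288 / 1,000,000 = 39.49 MB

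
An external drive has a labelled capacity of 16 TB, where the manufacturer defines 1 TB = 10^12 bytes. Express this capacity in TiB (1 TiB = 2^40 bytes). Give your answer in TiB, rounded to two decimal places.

16 TB = 16 × 10^12 bytes = 16,000,000,000,000 bytes
1 TiB = 1,099,511,627,776 bytes
16,000,000,000,000 / 1,099,511,627,776 = 14.55 TiB

14.55 TiB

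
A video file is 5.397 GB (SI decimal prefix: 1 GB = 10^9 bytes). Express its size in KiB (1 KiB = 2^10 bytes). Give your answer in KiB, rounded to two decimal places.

5.397 GB = 5.397 × 10^9 bytes = 5,397,000,000 bytes
1 KiB = 1,024 bytes
5,397,000,000 / 1,024 = 5,270,507.81 KiB

5,270,507.81 KiB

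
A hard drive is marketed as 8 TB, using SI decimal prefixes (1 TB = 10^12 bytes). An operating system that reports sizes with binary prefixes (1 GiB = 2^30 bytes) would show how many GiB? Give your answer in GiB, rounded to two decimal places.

8 TB × 1,000,000,000,000 bytes/TB = 8,000,000,000,000 bytes
1 GiB = 1,073,741,824 bytes
8,000,000,000,000 / 1,073,741,824 = 7,450.58 GiB

7,450.58 GiB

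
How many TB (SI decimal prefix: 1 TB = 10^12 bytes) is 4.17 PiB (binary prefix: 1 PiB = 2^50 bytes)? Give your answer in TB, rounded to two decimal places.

4.17 PiB × 1,125,899,906,842,624 bytes/PiB = 4,695,002,611,533,742.08 bytes
1 TB = 10^12 bytes = 1,000,000,000,000 bytes
4,695,002,611,533,742.08 / 1,000,000,000,000 = 4,695.00 TB

4,695.00 TB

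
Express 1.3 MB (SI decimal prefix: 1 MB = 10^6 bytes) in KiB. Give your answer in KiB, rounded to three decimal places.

1.3 MB × 1,000,000 bytes/MB = 1,300,000 bytes
1 KiB = 1,024 bytes
1,300,000 / 1,024 = 1,269.531 KiB

1,269.531 KiB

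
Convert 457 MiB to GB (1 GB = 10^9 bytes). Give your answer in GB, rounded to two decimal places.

0.48 GB

457 MiB = 457 × 2^20 bytes = 479,199,232 bytes
1 GB = 10^9 bytes = 1,000,000,000 bytes
479,199,232 / 1,000,000,000 = 0.48 GB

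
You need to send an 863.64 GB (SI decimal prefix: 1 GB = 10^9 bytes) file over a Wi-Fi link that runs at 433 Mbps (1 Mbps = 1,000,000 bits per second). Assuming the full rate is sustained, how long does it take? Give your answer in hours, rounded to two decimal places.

863.64 GB = 863,640,000,000 bytes = 6,909,120,000,000 bits
433 Mbps = 433,000,000 bits/s
time = 6,909,120,000,000 / 433,000,000 = 15,956.3972 s
15,956.3972 s / 3600 = 4.43 hours

4.43 hours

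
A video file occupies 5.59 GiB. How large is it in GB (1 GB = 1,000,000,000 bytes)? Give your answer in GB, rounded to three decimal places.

6.002 GB

5.59 GiB = 5.59 × 2^30 bytes = 6,002,216,796.16 bytes
1 GB = 10^9 bytes = 1,000,000,000 bytes
6,002,216,796.16 / 1,000,000,000 = 6.002 GB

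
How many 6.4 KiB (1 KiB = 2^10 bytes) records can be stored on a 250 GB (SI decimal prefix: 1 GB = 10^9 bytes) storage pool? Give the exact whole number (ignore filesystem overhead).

Capacity: 250 GB = 250,000,000,000 bytes
Per item: 6.4 KiB = 6,553.6 bytes
⌊250,000,000,000 / 6,553.6⌋ = 38,146,972

38,146,972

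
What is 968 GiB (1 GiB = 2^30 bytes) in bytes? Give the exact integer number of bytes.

1,039,382,085,632 bytes

968 × 1,073,741,824 = 1,039,382,085,632 bytes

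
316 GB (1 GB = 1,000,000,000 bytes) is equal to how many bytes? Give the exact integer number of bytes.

316,000,000,000 bytes

316 × 1,000,000,000 = 316,000,000,000 bytes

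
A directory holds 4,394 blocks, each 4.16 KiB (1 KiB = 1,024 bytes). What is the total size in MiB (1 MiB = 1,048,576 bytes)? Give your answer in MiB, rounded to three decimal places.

Total = 4,394 × 4.16 KiB = 18279.04 KiB
= 18279.04 × 1,024 bytes = 18,717,736.96 bytes
1 MiB = 1,048,576 bytes
18,717,736.96 / 1,048,576 = 17.851 MiB

17.851 MiB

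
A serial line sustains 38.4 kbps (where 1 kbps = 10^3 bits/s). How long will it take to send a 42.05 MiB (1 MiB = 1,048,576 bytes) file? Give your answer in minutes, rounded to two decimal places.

42.05 MiB = 44,092,620.8 bytes = 352,740,966.4 bits
38.4 kbps = 38,400 bits/s
time = 352,740,966.4 / 38,400 = 9,185.963 s
9,185.963 s / 60 = 153.10 minutes

153.10 minutes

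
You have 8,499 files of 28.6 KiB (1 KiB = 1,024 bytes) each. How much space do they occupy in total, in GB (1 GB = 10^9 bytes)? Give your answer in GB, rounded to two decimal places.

Total = 8,499 × 28.6 KiB = 243071.4 KiB
= 243071.4 × 1,024 bytes = 248,905,113.6 bytes
1 GB = 1,000,000,000 bytes
248,905,113.6 / 1,000,000,000 = 0.25 GB

0.25 GB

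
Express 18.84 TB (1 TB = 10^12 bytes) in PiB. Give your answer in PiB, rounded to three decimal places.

0.017 PiB

18.84 TB × 1,000,000,000,000 bytes/TB = 18,840,000,000,000 bytes
1 PiB = 2^50 bytes = 1,125,899,906,842,624 bytes
18,840,000,000,000 / 1,125,899,906,842,624 = 0.017 PiB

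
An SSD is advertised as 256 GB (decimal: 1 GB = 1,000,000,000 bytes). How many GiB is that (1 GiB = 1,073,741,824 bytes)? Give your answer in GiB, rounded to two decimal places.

238.42 GiB

256 GB = 256 × 10^9 bytes = 256,000,000,000 bytes
1 GiB = 2^30 bytes = 1,073,741,824 bytes
256,000,000,000 / 1,073,741,824 = 238.42 GiB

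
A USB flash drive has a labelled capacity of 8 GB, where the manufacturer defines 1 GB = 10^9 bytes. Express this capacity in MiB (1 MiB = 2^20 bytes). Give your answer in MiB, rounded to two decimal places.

8 GB = 8 × 10^9 bytes = 8,000,000,000 bytes
1 MiB = 1,048,576 bytes
8,000,000,000 / 1,048,576 = 7,629.39 MiB

7,629.39 MiB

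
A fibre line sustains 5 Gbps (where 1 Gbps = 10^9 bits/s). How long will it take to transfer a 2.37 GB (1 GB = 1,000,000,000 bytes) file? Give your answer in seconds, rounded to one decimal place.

2.37 GB = 2,370,000,000 bytes = 18,960,000,000 bits
5 Gbps = 5,000,000,000 bits/s
time = 18,960,000,000 / 5,000,000,000 = 3.8 s

3.8 seconds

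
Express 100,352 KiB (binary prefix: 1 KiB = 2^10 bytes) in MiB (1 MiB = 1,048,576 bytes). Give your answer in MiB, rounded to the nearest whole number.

100,352 KiB = 100,352 × 2^10 bytes = 102,760,448 bytes
1 MiB = 2^20 bytes = 1,048,576 bytes
102,760,448 / 1,048,576 = 98 MiB

98 MiB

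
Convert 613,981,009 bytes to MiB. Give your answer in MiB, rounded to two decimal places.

585.54 MiB

613,981,009 bytes given.
1 MiB = 2^20 bytes = 1,048,576 bytes
613,981,009 / 1,048,576 = 585.54 MiB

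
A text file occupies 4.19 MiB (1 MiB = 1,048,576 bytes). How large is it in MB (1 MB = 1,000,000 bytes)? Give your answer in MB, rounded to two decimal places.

4.19 MiB × 1,048,576 bytes/MiB = 4,393,533.44 bytes
1 MB = 10^6 bytes = 1,000,000 bytes
4,393,533.44 / 1,000,000 = 4.39 MB

4.39 MB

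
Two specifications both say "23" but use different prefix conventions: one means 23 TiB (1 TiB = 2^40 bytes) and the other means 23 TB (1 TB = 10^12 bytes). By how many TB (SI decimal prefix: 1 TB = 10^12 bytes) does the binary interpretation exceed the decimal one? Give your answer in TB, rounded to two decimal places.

23 TiB = 23 × 1,099,511,627,776 = 25,288,767,438,848 bytes
23 TB = 23 × 1,000,000,000,000 = 23,000,000,000,000 bytes
difference = 2,288,767,438,848 bytes
2,288,767,438,848 / 1,000,000,000,000 = 2.29 TB

2.29 TB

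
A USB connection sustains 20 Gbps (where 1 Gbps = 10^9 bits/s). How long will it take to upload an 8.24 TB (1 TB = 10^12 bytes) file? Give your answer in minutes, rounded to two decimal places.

54.93 minutes

8.24 TB = 8,240,000,000,000 bytes = 65,920,000,000,000 bits
20 Gbps = 20,000,000,000 bits/s
time = 65,920,000,000,000 / 20,000,000,000 = 3,296.000 s
3,296.000 s / 60 = 54.93 minutes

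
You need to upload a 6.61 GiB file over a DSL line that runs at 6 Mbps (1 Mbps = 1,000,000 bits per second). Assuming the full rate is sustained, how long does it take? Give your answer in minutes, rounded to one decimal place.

157.7 minutes

6.61 GiB = 7,097,433,456.64 bytes = 56,779,467,653.12 bits
6 Mbps = 6,000,000 bits/s
time = 56,779,467,653.12 / 6,000,000 = 9,463.24 s
9,463.24 s / 60 = 157.7 minutes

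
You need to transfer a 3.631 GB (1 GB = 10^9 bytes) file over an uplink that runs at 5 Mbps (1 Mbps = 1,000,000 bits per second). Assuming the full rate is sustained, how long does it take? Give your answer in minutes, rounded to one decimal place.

96.8 minutes

3.631 GB = 3,631,000,000 bytes = 29,048,000,000 bits
5 Mbps = 5,000,000 bits/s
time = 29,048,000,000 / 5,000,000 = 5,809.60 s
5,809.60 s / 60 = 96.8 minutes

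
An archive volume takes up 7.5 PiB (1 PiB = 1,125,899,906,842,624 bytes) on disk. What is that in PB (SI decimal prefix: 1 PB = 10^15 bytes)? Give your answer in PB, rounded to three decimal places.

8.444 PB

7.5 PiB = 7.5 × 2^50 bytes = 8,444,249,301,319,680 bytes
1 PB = 10^15 bytes = 1,000,000,000,000,000 bytes
8,444,249,301,319,680 / 1,000,000,000,000,000 = 8.444 PB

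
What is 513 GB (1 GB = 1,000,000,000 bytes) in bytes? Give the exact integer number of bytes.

513 × 1,000,000,000 = 513,000,000,000 bytes  (1 GB = 10^9 bytes)

513,000,000,000 bytes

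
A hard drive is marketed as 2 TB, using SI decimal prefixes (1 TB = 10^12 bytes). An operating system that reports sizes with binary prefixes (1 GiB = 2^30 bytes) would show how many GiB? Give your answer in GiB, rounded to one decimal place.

1,862.6 GiB

2 TB = 2 × 10^12 bytes = 2,000,000,000,000 bytes
1 GiB = 1,073,741,824 bytes
2,000,000,000,000 / 1,073,741,824 = 1,862.6 GiB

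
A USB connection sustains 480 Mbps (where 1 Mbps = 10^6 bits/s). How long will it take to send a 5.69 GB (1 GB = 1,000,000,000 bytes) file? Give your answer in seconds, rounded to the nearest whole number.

95 seconds

5.69 GB = 5,690,000,000 bytes = 45,520,000,000 bits
480 Mbps = 480,000,000 bits/s
time = 45,520,000,000 / 480,000,000 = 95 s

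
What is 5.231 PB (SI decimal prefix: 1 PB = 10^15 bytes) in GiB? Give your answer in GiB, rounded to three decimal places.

4,871,748.388 GiB

5.231 PB = 5.231 × 10^15 bytes = 5,231,000,000,000,000 bytes
1 GiB = 2^30 bytes = 1,073,741,824 bytes
5,231,000,000,000,000 / 1,073,741,824 = 4,871,748.388 GiB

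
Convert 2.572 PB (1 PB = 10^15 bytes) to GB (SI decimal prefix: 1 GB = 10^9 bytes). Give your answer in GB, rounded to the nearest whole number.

2.572 PB × 1,000,000,000,000,000 bytes/PB = 2,572,000,000,000,000 bytes
1 GB = 1,000,000,000 bytes
2,572,000,000,000,000 / 1,000,000,000 = 2,572,000 GB

2,572,000 GB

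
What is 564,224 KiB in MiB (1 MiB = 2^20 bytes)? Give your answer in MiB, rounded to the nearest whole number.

551 MiB

564,224 KiB × 1,024 bytes/KiB = 577,765,376 bytes
1 MiB = 1,048,576 bytes
577,765,376 / 1,048,576 = 551 MiB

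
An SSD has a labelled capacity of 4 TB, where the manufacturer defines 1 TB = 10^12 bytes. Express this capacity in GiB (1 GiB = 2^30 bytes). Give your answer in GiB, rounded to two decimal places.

3,725.29 GiB

4 TB = 4 × 10^12 bytes = 4,000,000,000,000 bytes
1 GiB = 1,073,741,824 bytes
4,000,000,000,000 / 1,073,741,824 = 3,725.29 GiB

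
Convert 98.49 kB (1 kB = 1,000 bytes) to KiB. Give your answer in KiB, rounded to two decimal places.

98.49 kB × 1,000 bytes/kB = 98,490 bytes
1 KiB = 1,024 bytes
98,490 / 1,024 = 96.18 KiB

96.18 KiB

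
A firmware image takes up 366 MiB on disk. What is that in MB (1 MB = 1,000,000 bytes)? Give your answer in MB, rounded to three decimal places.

366 MiB = 366 × 2^20 bytes = 383,778,816 bytes
1 MB = 1,000,000 bytes
383,778,816 / 1,000,000 = 383.779 MB

383.779 MB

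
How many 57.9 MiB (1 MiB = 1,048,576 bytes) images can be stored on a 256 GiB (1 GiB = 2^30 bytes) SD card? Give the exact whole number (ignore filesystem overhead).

Capacity: 256 GiB = 274,877,906,944 bytes
Per item: 57.9 MiB = 60,712,550.4 bytes
⌊274,877,906,944 / 60,712,550.4⌋ = 4,527

4,527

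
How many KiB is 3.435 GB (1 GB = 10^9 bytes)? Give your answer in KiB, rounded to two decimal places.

3.435 GB × 1,000,000,000 bytes/GB = 3,435,000,000 bytes
1 KiB = 2^10 bytes = 1,024 bytes
3,435,000,000 / 1,024 = 3,354,492.19 KiB

3,354,492.19 KiB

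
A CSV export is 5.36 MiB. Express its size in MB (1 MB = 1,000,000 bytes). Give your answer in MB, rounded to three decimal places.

5.620 MB

5.36 MiB = 5.36 × 2^20 bytes = 5,620,367.36 bytes
1 MB = 10^6 bytes = 1,000,000 bytes
5,620,367.36 / 1,000,000 = 5.620 MB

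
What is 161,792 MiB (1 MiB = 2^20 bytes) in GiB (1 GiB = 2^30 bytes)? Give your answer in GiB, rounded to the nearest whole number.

161,792 MiB = 161,792 × 2^20 bytes = 169,651,208,192 bytes
1 GiB = 1,073,741,824 bytes
169,651,208,192 / 1,073,741,824 = 158 GiB

158 GiB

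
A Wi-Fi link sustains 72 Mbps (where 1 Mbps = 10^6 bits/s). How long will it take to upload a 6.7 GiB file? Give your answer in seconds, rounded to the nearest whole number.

799 seconds

6.7 GiB = 7,194,070,220.8 bytes = 57,552,561,766.4 bits
72 Mbps = 72,000,000 bits/s
time = 57,552,561,766.4 / 72,000,000 = 799 s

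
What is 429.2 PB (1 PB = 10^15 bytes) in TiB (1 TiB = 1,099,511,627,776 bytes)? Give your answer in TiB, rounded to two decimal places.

390,355.13 TiB

429.2 PB = 429.2 × 10^15 bytes = 429,200,000,000,000,000 bytes
1 TiB = 1,099,511,627,776 bytes
429,200,000,000,000,000 / 1,099,511,627,776 = 390,355.13 TiB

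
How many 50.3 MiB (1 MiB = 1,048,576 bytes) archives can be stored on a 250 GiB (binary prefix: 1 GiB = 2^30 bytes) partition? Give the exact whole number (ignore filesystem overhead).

Capacity: 250 GiB = 268,435,456,000 bytes
Per item: 50.3 MiB = 52,743,372.8 bytes
⌊268,435,456,000 / 52,743,372.8⌋ = 5,089

5,089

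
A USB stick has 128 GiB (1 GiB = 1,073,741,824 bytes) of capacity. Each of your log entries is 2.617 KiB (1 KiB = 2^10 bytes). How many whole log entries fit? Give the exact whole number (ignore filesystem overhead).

Capacity: 128 GiB = 137,438,953,472 bytes
Per item: 2.617 KiB = 2,679.808 bytes
⌊137,438,953,472 / 2,679.808⌋ = 51,286,865

51,286,865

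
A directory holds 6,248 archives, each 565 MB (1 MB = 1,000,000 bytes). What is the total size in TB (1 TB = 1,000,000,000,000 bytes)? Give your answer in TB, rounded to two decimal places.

3.53 TB

Total = 6,248 × 565 MB = 3,530,120 MB
= 3,530,120 × 1,000,000 bytes = 3,530,120,000,000 bytes
1 TB = 1,000,000,000,000 bytes
3,530,120,000,000 / 1,000,000,000,000 = 3.53 TB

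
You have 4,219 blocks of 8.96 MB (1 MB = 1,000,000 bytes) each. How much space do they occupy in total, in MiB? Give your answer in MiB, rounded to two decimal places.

Total = 4,219 × 8.96 MB = 37802.24 MB
= 37802.24 × 1,000,000 bytes = 37,802,240,000 bytes
1 MiB = 1,048,576 bytes
37,802,240,000 / 1,048,576 = 36,051.03 MiB

36,051.03 MiB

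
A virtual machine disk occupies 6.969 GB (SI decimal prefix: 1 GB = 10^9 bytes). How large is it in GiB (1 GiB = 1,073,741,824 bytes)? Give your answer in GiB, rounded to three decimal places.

6.490 GiB

6.969 GB = 6.969 × 10^9 bytes = 6,969,000,000 bytes
1 GiB = 1,073,741,824 bytes
6,969,000,000 / 1,073,741,824 = 6.490 GiB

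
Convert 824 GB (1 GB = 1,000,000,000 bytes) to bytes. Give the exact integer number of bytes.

824 × 1,000,000,000 = 824,000,000,000 bytes  (1 GB = 10^9 bytes)

824,000,000,000 bytes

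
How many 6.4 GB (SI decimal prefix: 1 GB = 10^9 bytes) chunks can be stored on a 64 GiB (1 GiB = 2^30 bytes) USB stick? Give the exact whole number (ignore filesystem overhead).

Capacity: 64 GiB = 68,719,476,736 bytes
Per item: 6.4 GB = 6,400,000,000 bytes
⌊68,719,476,736 / 6,400,000,000⌋ = 10

10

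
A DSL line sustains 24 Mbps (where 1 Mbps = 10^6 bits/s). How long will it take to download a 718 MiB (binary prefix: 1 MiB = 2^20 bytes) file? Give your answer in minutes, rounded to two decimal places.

718 MiB = 752,877,568 bytes = 6,023,020,544 bits
24 Mbps = 24,000,000 bits/s
time = 6,023,020,544 / 24,000,000 = 250.959 s
250.959 s / 60 = 4.18 minutes

4.18 minutes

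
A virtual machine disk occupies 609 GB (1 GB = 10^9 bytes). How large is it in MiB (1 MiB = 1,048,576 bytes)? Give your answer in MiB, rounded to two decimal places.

580,787.66 MiB

609 GB = 609 × 10^9 bytes = 609,000,000,000 bytes
1 MiB = 2^20 bytes = 1,048,576 bytes
609,000,000,000 / 1,048,576 = 580,787.66 MiB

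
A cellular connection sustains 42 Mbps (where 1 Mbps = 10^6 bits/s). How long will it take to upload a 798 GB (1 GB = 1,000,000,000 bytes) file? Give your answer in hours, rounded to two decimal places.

42.22 hours

798 GB = 798,000,000,000 bytes = 6,384,000,000,000 bits
42 Mbps = 42,000,000 bits/s
time = 6,384,000,000,000 / 42,000,000 = 152,000.0000 s
152,000.0000 s / 3600 = 42.22 hours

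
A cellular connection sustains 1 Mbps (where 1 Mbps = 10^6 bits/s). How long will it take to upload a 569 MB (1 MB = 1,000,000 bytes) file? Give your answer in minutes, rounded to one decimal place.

569 MB = 569,000,000 bytes = 4,552,000,000 bits
1 Mbps = 1,000,000 bits/s
time = 4,552,000,000 / 1,000,000 = 4,552.00 s
4,552.00 s / 60 = 75.9 minutes

75.9 minutes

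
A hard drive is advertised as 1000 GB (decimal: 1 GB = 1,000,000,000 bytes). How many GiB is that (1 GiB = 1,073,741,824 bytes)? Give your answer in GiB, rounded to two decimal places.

931.32 GiB

1000 GB × 1,000,000,000 bytes/GB = 1,000,000,000,000 bytes
1 GiB = 2^30 bytes = 1,073,741,824 bytes
1,000,000,000,000 / 1,073,741,824 = 931.32 GiB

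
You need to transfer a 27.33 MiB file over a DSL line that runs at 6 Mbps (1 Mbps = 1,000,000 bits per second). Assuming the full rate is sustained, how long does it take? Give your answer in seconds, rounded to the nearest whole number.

27.33 MiB = 28,657,582.08 bytes = 229,260,656.64 bits
6 Mbps = 6,000,000 bits/s
time = 229,260,656.64 / 6,000,000 = 38 s

38 seconds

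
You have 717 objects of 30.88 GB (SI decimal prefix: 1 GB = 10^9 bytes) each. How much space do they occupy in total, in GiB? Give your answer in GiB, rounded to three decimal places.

20,620.376 GiB

Total = 717 × 30.88 GB = 22140.96 GB
= 22140.96 × 1,000,000,000 bytes = 22,140,960,000,000 bytes
1 GiB = 1,073,741,824 bytes
22,140,960,000,000 / 1,073,741,824 = 20,620.376 GiB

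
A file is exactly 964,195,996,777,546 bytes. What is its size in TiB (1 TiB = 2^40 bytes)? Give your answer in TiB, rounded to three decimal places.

964,195,996,777,546 bytes given.
1 TiB = 1,099,511,627,776 bytes
964,195,996,777,546 / 1,099,511,627,776 = 876.931 TiB

876.931 TiB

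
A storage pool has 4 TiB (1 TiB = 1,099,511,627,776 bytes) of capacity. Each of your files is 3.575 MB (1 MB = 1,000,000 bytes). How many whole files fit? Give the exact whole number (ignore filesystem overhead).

1,230,222

Capacity: 4 TiB = 4,398,046,511,104 bytes
Per item: 3.575 MB = 3,575,000 bytes
⌊4,398,046,511,104 / 3,575,000⌋ = 1,230,222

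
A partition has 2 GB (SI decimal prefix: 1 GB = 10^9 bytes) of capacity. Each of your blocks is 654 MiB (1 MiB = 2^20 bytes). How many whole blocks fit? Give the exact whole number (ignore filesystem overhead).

Capacity: 2 GB = 2,000,000,000 bytes
Per item: 654 MiB = 685,768,704 bytes
⌊2,000,000,000 / 685,768,704⌋ = 2

2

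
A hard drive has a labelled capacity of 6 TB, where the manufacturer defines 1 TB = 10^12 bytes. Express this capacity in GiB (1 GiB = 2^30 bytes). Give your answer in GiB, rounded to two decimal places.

6 TB = 6 × 10^12 bytes = 6,000,000,000,000 bytes
1 GiB = 2^30 bytes = 1,073,741,824 bytes
6,000,000,000,000 / 1,073,741,824 = 5,587.94 GiB

5,587.94 GiB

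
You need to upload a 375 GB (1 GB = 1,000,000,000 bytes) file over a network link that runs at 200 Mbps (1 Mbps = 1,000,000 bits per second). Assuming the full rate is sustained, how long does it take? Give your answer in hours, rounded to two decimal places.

375 GB = 375,000,000,000 bytes = 3,000,000,000,000 bits
200 Mbps = 200,000,000 bits/s
time = 3,000,000,000,000 / 200,000,000 = 15,000.0000 s
15,000.0000 s / 3600 = 4.17 hours

4.17 hours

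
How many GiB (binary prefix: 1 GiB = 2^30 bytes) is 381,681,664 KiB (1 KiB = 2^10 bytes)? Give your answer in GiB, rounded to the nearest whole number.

364 GiB

381,681,664 KiB = 381,681,664 × 2^10 bytes = 390,842,023,936 bytes
1 GiB = 1,073,741,824 bytes
390,842,023,936 / 1,073,741,824 = 364 GiB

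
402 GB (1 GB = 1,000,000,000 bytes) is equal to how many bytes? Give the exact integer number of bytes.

402,000,000,000 bytes

402 × 1,000,000,000 = 402,000,000,000 bytes  (1 GB = 10^9 bytes)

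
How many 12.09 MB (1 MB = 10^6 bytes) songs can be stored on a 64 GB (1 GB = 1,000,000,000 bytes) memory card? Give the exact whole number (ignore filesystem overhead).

5,293

Capacity: 64 GB = 64,000,000,000 bytes
Per item: 12.09 MB = 12,090,000 bytes
⌊64,000,000,000 / 12,090,000⌋ = 5,293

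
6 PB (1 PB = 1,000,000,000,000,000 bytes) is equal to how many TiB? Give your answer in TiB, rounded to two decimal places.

6 PB × 1,000,000,000,000,000 bytes/PB = 6,000,000,000,000,000 bytes
1 TiB = 2^40 bytes = 1,099,511,627,776 bytes
6,000,000,000,000,000 / 1,099,511,627,776 = 5,456.97 TiB

5,456.97 TiB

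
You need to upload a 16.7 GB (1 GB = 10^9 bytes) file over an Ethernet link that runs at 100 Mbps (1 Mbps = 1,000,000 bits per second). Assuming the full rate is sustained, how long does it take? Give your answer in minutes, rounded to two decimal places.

22.27 minutes

16.7 GB = 16,700,000,000 bytes = 133,600,000,000 bits
100 Mbps = 100,000,000 bits/s
time = 133,600,000,000 / 100,000,000 = 1,336.000 s
1,336.000 s / 60 = 22.27 minutes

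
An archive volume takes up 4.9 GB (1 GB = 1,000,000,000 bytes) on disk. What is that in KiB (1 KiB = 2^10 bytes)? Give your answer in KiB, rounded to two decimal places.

4,785,156.25 KiB

4.9 GB = 4.9 × 10^9 bytes = 4,900,000,000 bytes
1 KiB = 1,024 bytes
4,900,000,000 / 1,024 = 4,785,156.25 KiB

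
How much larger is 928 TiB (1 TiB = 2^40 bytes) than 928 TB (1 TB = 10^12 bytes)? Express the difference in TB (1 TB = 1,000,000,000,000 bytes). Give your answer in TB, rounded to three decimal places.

928 TiB = 928 × 1,099,511,627,776 = 1,020,346,790,576,128 bytes
928 TB = 928 × 1,000,000,000,000 = 928,000,000,000,000 bytes
difference = 92,346,790,576,128 bytes
92,346,790,576,128 / 1,000,000,000,000 = 92.347 TB

92.347 TB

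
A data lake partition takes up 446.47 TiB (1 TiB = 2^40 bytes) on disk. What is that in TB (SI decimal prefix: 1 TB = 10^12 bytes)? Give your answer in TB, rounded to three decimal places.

490.899 TB

446.47 TiB = 446.47 × 2^40 bytes = 490,898,956,453,150.72 bytes
1 TB = 1,000,000,000,000 bytes
490,898,956,453,150.72 / 1,000,000,000,000 = 490.899 TB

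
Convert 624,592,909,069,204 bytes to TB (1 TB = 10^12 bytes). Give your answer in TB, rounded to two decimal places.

624.59 TB

624,592,909,069,204 bytes given.
1 TB = 10^12 bytes = 1,000,000,000,000 bytes
624,592,909,069,204 / 1,000,000,000,000 = 624.59 TB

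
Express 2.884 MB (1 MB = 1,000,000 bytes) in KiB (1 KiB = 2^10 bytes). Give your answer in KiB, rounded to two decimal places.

2.884 MB = 2.884 × 10^6 bytes = 2,884,000 bytes
1 KiB = 2^10 bytes = 1,024 bytes
2,884,000 / 1,024 = 2,816.41 KiB

2,816.41 KiB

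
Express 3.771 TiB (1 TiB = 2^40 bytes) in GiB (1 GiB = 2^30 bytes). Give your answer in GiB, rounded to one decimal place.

3.771 TiB = 3.771 × 2^40 bytes = 4,146,258,348,343.296 bytes
1 GiB = 2^30 bytes = 1,073,741,824 bytes
4,146,258,348,343.296 / 1,073,741,824 = 3,861.5 GiB

3,861.5 GiB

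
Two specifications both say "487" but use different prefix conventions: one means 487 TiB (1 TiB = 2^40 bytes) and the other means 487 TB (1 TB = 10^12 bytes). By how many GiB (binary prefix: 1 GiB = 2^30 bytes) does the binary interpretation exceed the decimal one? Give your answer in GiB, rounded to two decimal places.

45,133.91 GiB

487 TiB = 487 × 1,099,511,627,776 = 535,462,162,726,912 bytes
487 TB = 487 × 1,000,000,000,000 = 487,000,000,000,000 bytes
difference = 48,462,162,726,912 bytes
48,462,162,726,912 / 1,073,741,824 = 45,133.91 GiB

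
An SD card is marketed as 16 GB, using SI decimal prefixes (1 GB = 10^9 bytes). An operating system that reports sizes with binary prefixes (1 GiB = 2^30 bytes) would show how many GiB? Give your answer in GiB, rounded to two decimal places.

16 GB = 16 × 10^9 bytes = 16,000,000,000 bytes
1 GiB = 2^30 bytes = 1,073,741,824 bytes
16,000,000,000 / 1,073,741,824 = 14.90 GiB

14.90 GiB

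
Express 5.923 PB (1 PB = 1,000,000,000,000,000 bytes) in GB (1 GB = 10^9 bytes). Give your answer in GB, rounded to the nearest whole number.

5,923,000 GB

5.923 PB × 1,000,000,000,000,000 bytes/PB = 5,923,000,000,000,000 bytes
1 GB = 10^9 bytes = 1,000,000,000 bytes
5,923,000,000,000,000 / 1,000,000,000 = 5,923,000 GB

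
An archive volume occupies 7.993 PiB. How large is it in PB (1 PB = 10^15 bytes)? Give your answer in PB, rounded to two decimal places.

9.00 PB

7.993 PiB × 1,125,899,906,842,624 bytes/PiB = 8,999,317,955,393,093.632 bytes
1 PB = 10^15 bytes = 1,000,000,000,000,000 bytes
8,999,317,955,393,093.632 / 1,000,000,000,000,000 = 9.00 PB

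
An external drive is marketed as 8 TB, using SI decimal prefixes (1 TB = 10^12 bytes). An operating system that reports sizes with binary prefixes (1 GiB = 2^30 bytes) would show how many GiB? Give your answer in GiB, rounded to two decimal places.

7,450.58 GiB

8 TB = 8 × 10^12 bytes = 8,000,000,000,000 bytes
1 GiB = 2^30 bytes = 1,073,741,824 bytes
8,000,000,000,000 / 1,073,741,824 = 7,450.58 GiB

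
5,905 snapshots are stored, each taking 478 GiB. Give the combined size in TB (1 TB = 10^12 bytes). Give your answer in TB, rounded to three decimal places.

Total = 5,905 × 478 GiB = 2,822,590 GiB
= 2,822,590 × 1,073,741,824 bytes = 3,030,732,935,004,160 bytes
1 TB = 1,000,000,000,000 bytes
3,030,732,935,004,160 / 1,000,000,000,000 = 3,030.733 TB

3,030.733 TB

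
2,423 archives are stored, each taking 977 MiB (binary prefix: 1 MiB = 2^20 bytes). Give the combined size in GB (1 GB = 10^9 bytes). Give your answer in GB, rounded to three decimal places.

2,482.264 GB

Total = 2,423 × 977 MiB = 2,367,271 MiB
= 2,367,271 × 1,048,576 bytes = 2,482,263,556,096 bytes
1 GB = 1,000,000,000 bytes
2,482,263,556,096 / 1,000,000,000 = 2,482.264 GB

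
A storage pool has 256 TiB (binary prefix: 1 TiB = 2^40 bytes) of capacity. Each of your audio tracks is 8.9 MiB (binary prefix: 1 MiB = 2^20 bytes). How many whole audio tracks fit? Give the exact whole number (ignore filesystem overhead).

30,161,287

Capacity: 256 TiB = 281,474,976,710,656 bytes
Per item: 8.9 MiB = 9,332,326.4 bytes
⌊281,474,976,710,656 / 9,332,326.4⌋ = 30,161,287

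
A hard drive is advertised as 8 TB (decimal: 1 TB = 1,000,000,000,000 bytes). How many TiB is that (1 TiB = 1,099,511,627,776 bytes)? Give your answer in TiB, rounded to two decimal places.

8 TB × 1,000,000,000,000 bytes/TB = 8,000,000,000,000 bytes
1 TiB = 1,099,511,627,776 bytes
8,000,000,000,000 / 1,099,511,627,776 = 7.28 TiB

7.28 TiB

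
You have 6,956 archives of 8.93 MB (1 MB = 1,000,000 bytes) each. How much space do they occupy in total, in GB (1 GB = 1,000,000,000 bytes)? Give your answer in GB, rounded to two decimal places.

62.12 GB

Total = 6,956 × 8.93 MB = 62117.08 MB
= 62117.08 × 1,000,000 bytes = 62,117,080,000 bytes
1 GB = 1,000,000,000 bytes
62,117,080,000 / 1,000,000,000 = 62.12 GB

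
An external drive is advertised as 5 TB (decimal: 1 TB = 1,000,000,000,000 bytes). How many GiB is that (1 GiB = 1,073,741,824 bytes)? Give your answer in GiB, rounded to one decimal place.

5 TB = 5 × 10^12 bytes = 5,000,000,000,000 bytes
1 GiB = 2^30 bytes = 1,073,741,824 bytes
5,000,000,000,000 / 1,073,741,824 = 4,656.6 GiB

4,656.6 GiB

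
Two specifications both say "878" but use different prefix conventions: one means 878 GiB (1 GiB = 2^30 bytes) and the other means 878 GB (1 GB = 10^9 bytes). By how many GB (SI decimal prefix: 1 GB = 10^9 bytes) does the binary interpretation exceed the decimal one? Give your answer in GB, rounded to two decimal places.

878 GiB = 878 × 1,073,741,824 = 942,745,321,472 bytes
878 GB = 878 × 1,000,000,000 = 878,000,000,000 bytes
difference = 64,745,321,472 bytes
64,745,321,472 / 1,000,000,000 = 64.75 GB

64.75 GB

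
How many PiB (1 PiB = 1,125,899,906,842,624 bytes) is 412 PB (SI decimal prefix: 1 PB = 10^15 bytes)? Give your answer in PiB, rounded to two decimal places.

412 PB × 1,000,000,000,000,000 bytes/PB = 412,000,000,000,000,000 bytes
1 PiB = 2^50 bytes = 1,125,899,906,842,624 bytes
412,000,000,000,000,000 / 1,125,899,906,842,624 = 365.93 PiB

365.93 PiB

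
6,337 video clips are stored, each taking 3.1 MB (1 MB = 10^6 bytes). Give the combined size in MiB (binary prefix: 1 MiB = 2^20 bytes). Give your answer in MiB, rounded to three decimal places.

18,734.646 MiB

Total = 6,337 × 3.1 MB = 19644.7 MB
= 19644.7 × 1,000,000 bytes = 19,644,700,000 bytes
1 MiB = 1,048,576 bytes
19,644,700,000 / 1,048,576 = 18,734.646 MiB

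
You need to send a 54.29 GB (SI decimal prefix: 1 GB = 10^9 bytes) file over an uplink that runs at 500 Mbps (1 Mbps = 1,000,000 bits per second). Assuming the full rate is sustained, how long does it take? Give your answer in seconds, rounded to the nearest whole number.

869 seconds

54.29 GB = 54,290,000,000 bytes = 434,320,000,000 bits
500 Mbps = 500,000,000 bits/s
time = 434,320,000,000 / 500,000,000 = 869 s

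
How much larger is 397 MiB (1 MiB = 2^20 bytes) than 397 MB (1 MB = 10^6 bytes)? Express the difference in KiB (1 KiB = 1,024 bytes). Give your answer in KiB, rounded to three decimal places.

397 MiB = 397 × 1,048,576 = 416,284,672 bytes
397 MB = 397 × 1,000,000 = 397,000,000 bytes
difference = 19,284,672 bytes
19,284,672 / 1,024 = 18,832.688 KiB

18,832.688 KiB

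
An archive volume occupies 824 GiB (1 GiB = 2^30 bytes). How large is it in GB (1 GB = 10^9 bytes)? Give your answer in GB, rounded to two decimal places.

884.76 GB

824 GiB × 1,073,741,824 bytes/GiB = 884,763,262,976 bytes
1 GB = 1,000,000,000 bytes
884,763,262,976 / 1,000,000,000 = 884.76 GB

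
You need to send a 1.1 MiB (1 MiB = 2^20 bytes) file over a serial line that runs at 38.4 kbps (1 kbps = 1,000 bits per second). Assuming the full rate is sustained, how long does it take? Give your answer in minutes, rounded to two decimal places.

4.00 minutes

1.1 MiB = 1,153,433.6 bytes = 9,227,468.8 bits
38.4 kbps = 38,400 bits/s
time = 9,227,468.8 / 38,400 = 240.299 s
240.299 s / 60 = 4.00 minutes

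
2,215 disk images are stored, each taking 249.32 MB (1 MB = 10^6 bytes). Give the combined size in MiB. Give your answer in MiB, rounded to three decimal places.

Total = 2,215 × 249.32 MB = 552243.8 MB
= 552243.8 × 1,000,000 bytes = 552,243,800,000 bytes
1 MiB = 1,048,576 bytes
552,243,800,000 / 1,048,576 = 526,660.728 MiB

526,660.728 MiB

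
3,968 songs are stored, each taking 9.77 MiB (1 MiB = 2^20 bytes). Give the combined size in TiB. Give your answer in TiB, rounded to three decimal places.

Total = 3,968 × 9.77 MiB = 38767.36 MiB
= 38767.36 × 1,048,576 bytes = 40,650,523,279.36 bytes
1 TiB = 1,099,511,627,776 bytes
40,650,523,279.36 / 1,099,511,627,776 = 0.037 TiB

0.037 TiB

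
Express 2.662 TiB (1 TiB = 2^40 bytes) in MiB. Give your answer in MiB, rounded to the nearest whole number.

2,791,309 MiB

2.662 TiB × 1,099,511,627,776 bytes/TiB = 2,926,899,953,139.712 bytes
1 MiB = 2^20 bytes = 1,048,576 bytes
2,926,899,953,139.712 / 1,048,576 = 2,791,309 MiB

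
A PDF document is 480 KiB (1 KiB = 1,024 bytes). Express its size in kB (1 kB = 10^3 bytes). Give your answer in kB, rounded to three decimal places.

491.520 kB

480 KiB = 480 × 2^10 bytes = 491,520 bytes
1 kB = 1,000 bytes
491,520 / 1,000 = 491.520 kB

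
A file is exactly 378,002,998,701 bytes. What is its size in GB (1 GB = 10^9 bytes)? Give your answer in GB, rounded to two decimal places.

378,002,998,701 bytes given.
1 GB = 10^9 bytes = 1,000,000,000 bytes
378,002,998,701 / 1,000,000,000 = 378.00 GB

378.00 GB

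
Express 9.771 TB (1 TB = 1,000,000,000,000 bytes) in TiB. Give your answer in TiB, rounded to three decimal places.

8.887 TiB

9.771 TB × 1,000,000,000,000 bytes/TB = 9,771,000,000,000 bytes
1 TiB = 2^40 bytes = 1,099,511,627,776 bytes
9,771,000,000,000 / 1,099,511,627,776 = 8.887 TiB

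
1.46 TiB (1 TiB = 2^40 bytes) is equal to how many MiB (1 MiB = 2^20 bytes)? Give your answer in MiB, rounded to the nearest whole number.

1,530,921 MiB

1.46 TiB = 1.46 × 2^40 bytes = 1,605,286,976,552.96 bytes
1 MiB = 1,048,576 bytes
1,605,286,976,552.96 / 1,048,576 = 1,530,921 MiB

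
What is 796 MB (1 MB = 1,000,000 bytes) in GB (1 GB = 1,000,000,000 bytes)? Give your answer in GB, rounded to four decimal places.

796 MB = 796 × 10^6 bytes = 796,000,000 bytes
1 GB = 10^9 bytes = 1,000,000,000 bytes
796,000,000 / 1,000,000,000 = 0.7960 GB

0.7960 GB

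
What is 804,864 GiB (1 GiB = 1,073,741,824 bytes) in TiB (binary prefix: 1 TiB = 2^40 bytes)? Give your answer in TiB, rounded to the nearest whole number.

786 TiB

804,864 GiB × 1,073,741,824 bytes/GiB = 864,216,139,431,936 bytes
1 TiB = 2^40 bytes = 1,099,511,627,776 bytes
864,216,139,431,936 / 1,099,511,627,776 = 786 TiB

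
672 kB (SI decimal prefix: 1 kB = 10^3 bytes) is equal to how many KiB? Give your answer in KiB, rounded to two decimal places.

672 kB = 672 × 10^3 bytes = 672,000 bytes
1 KiB = 2^10 bytes = 1,024 bytes
672,000 / 1,024 = 656.25 KiB

656.25 KiB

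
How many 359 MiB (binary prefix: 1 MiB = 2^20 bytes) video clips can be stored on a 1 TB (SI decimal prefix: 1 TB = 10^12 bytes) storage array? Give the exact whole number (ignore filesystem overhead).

Capacity: 1 TB = 1,000,000,000,000 bytes
Per item: 359 MiB = 376,438,784 bytes
⌊1,000,000,000,000 / 376,438,784⌋ = 2,656

2,656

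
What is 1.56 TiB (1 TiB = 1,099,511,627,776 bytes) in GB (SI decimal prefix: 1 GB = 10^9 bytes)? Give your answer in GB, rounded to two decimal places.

1,715.24 GB

1.56 TiB = 1.56 × 2^40 bytes = 1,715,238,139,330.56 bytes
1 GB = 10^9 bytes = 1,000,000,000 bytes
1,715,238,139,330.56 / 1,000,000,000 = 1,715.24 GB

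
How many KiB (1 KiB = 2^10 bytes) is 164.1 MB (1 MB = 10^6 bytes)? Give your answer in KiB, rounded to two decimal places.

160,253.91 KiB

164.1 MB = 164.1 × 10^6 bytes = 164,100,000 bytes
1 KiB = 1,024 bytes
164,100,000 / 1,024 = 160,253.91 KiB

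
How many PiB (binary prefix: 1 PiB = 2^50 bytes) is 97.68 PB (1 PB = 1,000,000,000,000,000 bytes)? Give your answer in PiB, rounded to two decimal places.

97.68 PB = 97.68 × 10^15 bytes = 97,680,000,000,000,000 bytes
1 PiB = 1,125,899,906,842,624 bytes
97,680,000,000,000,000 / 1,125,899,906,842,624 = 86.76 PiB

86.76 PiB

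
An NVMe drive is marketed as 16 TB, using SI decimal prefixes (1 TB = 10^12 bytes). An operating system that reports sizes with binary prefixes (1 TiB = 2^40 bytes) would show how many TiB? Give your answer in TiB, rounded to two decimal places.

14.55 TiB

16 TB × 1,000,000,000,000 bytes/TB = 16,000,000,000,000 bytes
1 TiB = 1,099,511,627,776 bytes
16,000,000,000,000 / 1,099,511,627,776 = 14.55 TiB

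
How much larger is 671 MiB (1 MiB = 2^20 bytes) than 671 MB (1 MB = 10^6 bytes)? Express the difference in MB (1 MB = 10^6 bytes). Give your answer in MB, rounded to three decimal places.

671 MiB = 671 × 1,048,576 = 703,594,496 bytes
671 MB = 671 × 1,000,000 = 671,000,000 bytes
difference = 32,594,496 bytes
32,594,496 / 1,000,000 = 32.594 MB

32.594 MB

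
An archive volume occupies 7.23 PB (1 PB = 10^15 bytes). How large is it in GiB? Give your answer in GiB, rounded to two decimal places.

6,733,462.21 GiB

7.23 PB × 1,000,000,000,000,000 bytes/PB = 7,230,000,000,000,000 bytes
1 GiB = 2^30 bytes = 1,073,741,824 bytes
7,230,000,000,000,000 / 1,073,741,824 = 6,733,462.21 GiB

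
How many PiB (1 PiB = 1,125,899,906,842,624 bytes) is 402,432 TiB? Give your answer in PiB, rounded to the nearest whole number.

393 PiB

402,432 TiB = 402,432 × 2^40 bytes = 442,478,663,389,151,232 bytes
1 PiB = 2^50 bytes = 1,125,899,906,842,624 bytes
442,478,663,389,151,232 / 1,125,899,906,842,624 = 393 PiB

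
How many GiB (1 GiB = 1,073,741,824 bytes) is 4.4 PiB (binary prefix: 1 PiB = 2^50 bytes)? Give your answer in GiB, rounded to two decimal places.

4,613,734.40 GiB

4.4 PiB × 1,125,899,906,842,624 bytes/PiB = 4,953,959,590,107,545.6 bytes
1 GiB = 1,073,741,824 bytes
4,953,959,590,107,545.6 / 1,073,741,824 = 4,613,734.40 GiB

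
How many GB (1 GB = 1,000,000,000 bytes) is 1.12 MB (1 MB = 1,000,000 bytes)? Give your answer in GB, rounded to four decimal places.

0.0011 GB

1.12 MB = 1.12 × 10^6 bytes = 1,120,000 bytes
1 GB = 1,000,000,000 bytes
1,120,000 / 1,000,000,000 = 0.0011 GB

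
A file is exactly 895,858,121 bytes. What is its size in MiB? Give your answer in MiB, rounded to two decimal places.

854.36 MiB

895,858,121 bytes given.
1 MiB = 1,048,576 bytes
895,858,121 / 1,048,576 = 854.36 MiB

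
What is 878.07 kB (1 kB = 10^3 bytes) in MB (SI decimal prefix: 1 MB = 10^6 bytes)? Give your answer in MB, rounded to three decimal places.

878.07 kB × 1,000 bytes/kB = 878,070 bytes
1 MB = 10^6 bytes = 1,000,000 bytes
878,070 / 1,000,000 = 0.878 MB

0.878 MB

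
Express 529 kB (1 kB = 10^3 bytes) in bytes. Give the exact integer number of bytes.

529 × 1,000 = 529,000 bytes  (1 kB = 10^3 bytes)

529,000 bytes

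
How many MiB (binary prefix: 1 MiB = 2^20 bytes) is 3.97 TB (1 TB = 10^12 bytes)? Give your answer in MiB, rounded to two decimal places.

3.97 TB = 3.97 × 10^12 bytes = 3,970,000,000,000 bytes
1 MiB = 1,048,576 bytes
3,970,000,000,000 / 1,048,576 = 3,786,087.04 MiB

3,786,087.04 MiB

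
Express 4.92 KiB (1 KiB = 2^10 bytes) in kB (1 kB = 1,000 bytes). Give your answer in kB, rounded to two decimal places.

5.04 kB

4.92 KiB = 4.92 × 2^10 bytes = 5,038.08 bytes
1 kB = 1,000 bytes
5,038.08 / 1,000 = 5.04 kB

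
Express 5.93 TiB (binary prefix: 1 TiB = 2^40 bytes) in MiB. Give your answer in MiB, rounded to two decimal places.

5.93 TiB = 5.93 × 2^40 bytes = 6,520,103,952,711.68 bytes
1 MiB = 2^20 bytes = 1,048,576 bytes
6,520,103,952,711.68 / 1,048,576 = 6,218,055.68 MiB

6,218,055.68 MiB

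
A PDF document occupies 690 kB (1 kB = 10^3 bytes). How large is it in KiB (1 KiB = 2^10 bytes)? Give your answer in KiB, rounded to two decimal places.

690 kB × 1,000 bytes/kB = 690,000 bytes
1 KiB = 2^10 bytes = 1,024 bytes
690,000 / 1,024 = 673.83 KiB

673.83 KiB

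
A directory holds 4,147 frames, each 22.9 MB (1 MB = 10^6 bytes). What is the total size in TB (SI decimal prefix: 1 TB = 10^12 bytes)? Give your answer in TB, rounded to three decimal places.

0.095 TB

Total = 4,147 × 22.9 MB = 94966.3 MB
= 94966.3 × 1,000,000 bytes = 94,966,300,000 bytes
1 TB = 1,000,000,000,000 bytes
94,966,300,000 / 1,000,000,000,000 = 0.095 TB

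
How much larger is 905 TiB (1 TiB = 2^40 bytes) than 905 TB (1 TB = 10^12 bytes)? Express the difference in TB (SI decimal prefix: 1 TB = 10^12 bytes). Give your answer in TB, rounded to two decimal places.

905 TiB = 905 × 1,099,511,627,776 = 995,058,023,137,280 bytes
905 TB = 905 × 1,000,000,000,000 = 905,000,000,000,000 bytes
difference = 90,058,023,137,280 bytes
90,058,023,137,280 / 1,000,000,000,000 = 90.06 TB

90.06 TB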